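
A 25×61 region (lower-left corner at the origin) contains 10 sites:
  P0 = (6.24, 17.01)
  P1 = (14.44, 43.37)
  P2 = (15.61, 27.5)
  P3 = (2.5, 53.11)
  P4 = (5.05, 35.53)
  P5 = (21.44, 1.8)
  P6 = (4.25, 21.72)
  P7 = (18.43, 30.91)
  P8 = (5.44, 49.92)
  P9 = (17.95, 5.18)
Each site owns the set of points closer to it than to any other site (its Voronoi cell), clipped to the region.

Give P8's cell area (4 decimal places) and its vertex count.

1. box [0,25]×[0,61]: [(0, 0) (25, 0) (25, 61) (0, 61)]
2. ⊥bis P8·P0 via (5.84,33.465): [(0, 33.323) (25, 33.9308) (25, 61) (0, 61)]  |A|=684.3276
3. ⊥bis P8·P1 via (9.94,46.645): [(0, 33.323) (0.249, 33.3291) (20.3872, 61) (0, 61)]  |A|=285.5123
4. ⊥bis P8·P2 via (10.525,38.71): [(0, 33.9357) (1.0308, 34.4033) (20.3872, 61) (0, 61)]  |A|=285.0652
5. ⊥bis P8·P3 via (3.97,51.515): [(0, 47.8561) (0, 33.9357) (1.0308, 34.4033) (20.3872, 61) (14.2615, 61)]  |A|=191.3392
6. ⊥bis P8·P4 via (5.245,42.725): [(0, 47.8561) (0, 42.8672) (7.0515, 42.676) (20.3872, 61) (14.2615, 61)]  |A|=156.9933
7. ⊥bis P8·P5 via (13.44,25.86): [(0, 47.8561) (0, 42.8672) (7.0515, 42.676) (20.3872, 61) (14.2615, 61)]  |A|=156.9933
8. ⊥bis P8·P6 via (4.845,35.82): [(0, 47.8561) (0, 42.8672) (7.0515, 42.676) (20.3872, 61) (14.2615, 61)]  |A|=156.9933
9. ⊥bis P8·P7 via (11.935,40.415): [(0, 47.8561) (0, 42.8672) (7.0515, 42.676) (20.3872, 61) (14.2615, 61)]  |A|=156.9933
10. ⊥bis P8·P9 via (11.695,27.55): [(0, 47.8561) (0, 42.8672) (7.0515, 42.676) (20.3872, 61) (14.2615, 61)]  |A|=156.9933
11. canonical 5-gon: [(0, 47.8561) (0, 42.8672) (7.0515, 42.676) (20.3872, 61) (14.2615, 61)]
12. shoelace: 156.9933

Area of P8's cell: 156.9933 (5 vertices)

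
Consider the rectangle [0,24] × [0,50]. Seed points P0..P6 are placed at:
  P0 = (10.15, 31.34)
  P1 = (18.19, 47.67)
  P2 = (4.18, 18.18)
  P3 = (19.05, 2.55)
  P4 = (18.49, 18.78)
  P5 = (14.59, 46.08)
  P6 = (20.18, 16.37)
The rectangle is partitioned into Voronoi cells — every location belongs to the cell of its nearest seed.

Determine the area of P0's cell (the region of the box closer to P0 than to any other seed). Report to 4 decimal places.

1. box [0,24]×[0,50]: [(0, 0) (24, 0) (24, 50) (0, 50)]
2. ⊥bis P0·P1 via (14.17,39.505): [(0, 46.4815) (0, 0) (24, 0) (24, 34.6652)]  |A|=973.7613
3. ⊥bis P0·P2 via (7.165,24.76): [(0, 46.4815) (0, 28.0104) (24, 17.1228) (24, 34.6652)]  |A|=432.1626
4. ⊥bis P0·P3 via (14.6,16.945): [(0, 46.4815) (0, 28.0104) (20.4236, 18.7453) (24, 19.8509) (24, 34.6652)]  |A|=427.2843
5. ⊥bis P0·P4 via (14.32,25.06): [(0, 46.4815) (0, 28.0104) (11.1474, 22.9534) (24, 31.4876) (24, 34.6652)]  |A|=339.8504
6. ⊥bis P0·P5 via (12.37,38.71): [(21.1665, 36.0603) (0, 42.4361) (0, 28.0104) (11.1474, 22.9534) (24, 31.4876) (24, 34.6652)]  |A|=297.0366
7. ⊥bis P0·P6 via (15.165,23.855): [(21.1665, 36.0603) (0, 42.4361) (0, 28.0104) (11.1474, 22.9534) (24, 31.4876) (24, 34.6652)]  |A|=297.0366
8. canonical 6-gon: [(21.1665, 36.0603) (0, 42.4361) (0, 28.0104) (11.1474, 22.9534) (24, 31.4876) (24, 34.6652)]
9. shoelace: 297.0366

Area of P0's cell: 297.0366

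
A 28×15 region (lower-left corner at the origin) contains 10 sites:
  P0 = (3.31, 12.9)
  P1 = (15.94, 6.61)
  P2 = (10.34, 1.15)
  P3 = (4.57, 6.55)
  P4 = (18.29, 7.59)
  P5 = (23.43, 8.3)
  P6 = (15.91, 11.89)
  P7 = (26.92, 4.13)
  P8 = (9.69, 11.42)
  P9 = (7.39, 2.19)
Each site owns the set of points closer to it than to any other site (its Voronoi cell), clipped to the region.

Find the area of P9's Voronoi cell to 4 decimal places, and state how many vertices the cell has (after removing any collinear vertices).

1. box [0,28]×[0,15]: [(0, 0) (28, 0) (28, 15) (0, 15)]
2. ⊥bis P9·P0 via (5.35,7.545): [(0, 5.5069) (0, 0) (28, 0) (28, 15) (24.9194, 15)]  |A|=301.719
3. ⊥bis P9·P1 via (11.665,4.4): [(9.2676, 9.0374) (0, 5.5069) (0, 0) (13.9396, 0)]  |A|=88.5072
4. ⊥bis P9·P2 via (8.865,1.67): [(10.5725, 6.5133) (9.2676, 9.0374) (0, 5.5069) (0, 0) (8.2763, 0)]  |A|=70.0635
5. ⊥bis P9·P3 via (5.98,4.37): [(10.5725, 6.5133) (10.2521, 7.1331) (0, 0.5022) (0, 0) (8.2763, 0)]  |A|=33.8472
6. ⊥bis P9·P4 via (12.84,4.89): [(10.5725, 6.5133) (10.2521, 7.1331) (0, 0.5022) (0, 0) (8.2763, 0)]  |A|=33.8472
7. ⊥bis P9·P5 via (15.41,5.245): [(10.5725, 6.5133) (10.2521, 7.1331) (0, 0.5022) (0, 0) (8.2763, 0)]  |A|=33.8472
8. ⊥bis P9·P6 via (11.65,7.04): [(10.5725, 6.5133) (10.2521, 7.1331) (0, 0.5022) (0, 0) (8.2763, 0)]  |A|=33.8472
9. ⊥bis P9·P7 via (17.155,3.16): [(10.5725, 6.5133) (10.2521, 7.1331) (0, 0.5022) (0, 0) (8.2763, 0)]  |A|=33.8472
10. ⊥bis P9·P8 via (8.54,6.805): [(10.5029, 6.3159) (9.4097, 6.5883) (0, 0.5022) (0, 0) (8.2763, 0)]  |A|=33.3814
11. canonical 5-gon: [(10.5029, 6.3159) (9.4097, 6.5883) (0, 0.5022) (0, 0) (8.2763, 0)]
12. shoelace: 33.3814

Area of P9's cell: 33.3814 (5 vertices)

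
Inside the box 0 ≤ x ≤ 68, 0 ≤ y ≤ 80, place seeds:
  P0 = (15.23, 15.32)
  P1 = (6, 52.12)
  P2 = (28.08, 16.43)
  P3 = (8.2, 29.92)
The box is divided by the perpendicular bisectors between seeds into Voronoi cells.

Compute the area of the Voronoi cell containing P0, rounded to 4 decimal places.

Area of P0's cell: 485.9532

1. box [0,68]×[0,80]: [(0, 0) (68, 0) (68, 80) (0, 80)]
2. ⊥bis P0·P1 via (10.615,33.72): [(0, 31.0576) (0, 0) (68, 0) (68, 48.113)]  |A|=2691.8013
3. ⊥bis P0·P2 via (21.655,15.875): [(19.9121, 36.0519) (0, 31.0576) (0, 0) (23.0263, 0)]  |A|=724.2814
4. ⊥bis P0·P3 via (11.715,22.62): [(20.6987, 26.9457) (0, 16.9791) (0, 0) (23.0263, 0)]  |A|=485.9532
5. canonical 4-gon: [(20.6987, 26.9457) (0, 16.9791) (0, 0) (23.0263, 0)]
6. shoelace: 485.9532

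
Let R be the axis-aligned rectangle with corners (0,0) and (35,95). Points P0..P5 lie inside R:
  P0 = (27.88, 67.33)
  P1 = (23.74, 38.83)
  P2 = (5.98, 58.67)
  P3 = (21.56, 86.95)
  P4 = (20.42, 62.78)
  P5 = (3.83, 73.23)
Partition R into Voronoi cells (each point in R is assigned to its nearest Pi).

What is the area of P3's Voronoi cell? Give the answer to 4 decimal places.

Area of P3's cell: 475.9072

1. box [0,35]×[0,95]: [(0, 0) (35, 0) (35, 95) (0, 95)]
2. ⊥bis P3·P0 via (24.72,77.14): [(0, 69.1772) (35, 80.4514) (35, 95) (0, 95)]  |A|=706.4998
3. ⊥bis P3·P1 via (22.65,62.89): [(0, 69.1772) (35, 80.4514) (35, 95) (0, 95)]  |A|=706.4998
4. ⊥bis P3·P2 via (13.77,72.81): [(0, 80.3962) (12.8505, 73.3166) (35, 80.4514) (35, 95) (0, 95)]  |A|=634.4152
5. ⊥bis P3·P4 via (20.99,74.865): [(0, 80.3962) (9.0146, 75.4298) (18.0831, 75.0021) (35, 80.4514) (35, 95) (0, 95)]  |A|=625.6537
6. ⊥bis P3·P5 via (12.695,80.09): [(16.5772, 75.0731) (18.0831, 75.0021) (35, 80.4514) (35, 95) (1.1572, 95)]  |A|=475.9072
7. canonical 5-gon: [(16.5772, 75.0731) (18.0831, 75.0021) (35, 80.4514) (35, 95) (1.1572, 95)]
8. shoelace: 475.9072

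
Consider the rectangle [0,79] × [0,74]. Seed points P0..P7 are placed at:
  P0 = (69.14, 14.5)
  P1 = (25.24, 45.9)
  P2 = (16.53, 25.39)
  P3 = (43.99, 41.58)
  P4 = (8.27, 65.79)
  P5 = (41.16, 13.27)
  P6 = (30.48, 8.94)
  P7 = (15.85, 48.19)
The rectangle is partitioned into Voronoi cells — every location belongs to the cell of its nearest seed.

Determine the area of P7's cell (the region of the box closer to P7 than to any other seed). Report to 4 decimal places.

Area of P7's cell: 415.4242

1. box [0,79]×[0,74]: [(0, 0) (79, 0) (79, 74) (0, 74)]
2. ⊥bis P7·P0 via (42.495,31.345): [(0, 0) (22.6787, 0) (69.4615, 74) (0, 74)]  |A|=3409.1872
3. ⊥bis P7·P1 via (20.545,47.045): [(0, 0) (9.0718, 0) (27.1187, 74) (0, 74)]  |A|=1339.0493
4. ⊥bis P7·P2 via (16.19,36.79): [(0, 36.3071) (18.0576, 36.8457) (27.1187, 74) (0, 74)]  |A|=844.1098
5. ⊥bis P7·P3 via (29.92,44.885): [(0, 36.3071) (18.0576, 36.8457) (27.1187, 74) (0, 74)]  |A|=844.1098
6. ⊥bis P7·P4 via (12.06,56.99): [(0, 51.796) (0, 36.3071) (18.0576, 36.8457) (24.2508, 62.2404)]  |A|=415.4242
7. ⊥bis P7·P5 via (28.505,30.73): [(0, 51.796) (0, 36.3071) (18.0576, 36.8457) (24.2508, 62.2404)]  |A|=415.4242
8. ⊥bis P7·P6 via (23.165,28.565): [(0, 51.796) (0, 36.3071) (18.0576, 36.8457) (24.2508, 62.2404)]  |A|=415.4242
9. canonical 4-gon: [(0, 51.796) (0, 36.3071) (18.0576, 36.8457) (24.2508, 62.2404)]
10. shoelace: 415.4242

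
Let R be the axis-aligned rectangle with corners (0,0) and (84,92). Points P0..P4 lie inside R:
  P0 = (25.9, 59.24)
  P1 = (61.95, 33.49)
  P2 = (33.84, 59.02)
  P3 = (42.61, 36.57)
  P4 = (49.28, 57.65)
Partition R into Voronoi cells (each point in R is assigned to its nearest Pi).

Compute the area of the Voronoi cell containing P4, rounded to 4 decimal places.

Area of P4's cell: 1701.8536

1. box [0,84]×[0,92]: [(0, 0) (84, 0) (84, 92) (0, 92)]
2. ⊥bis P4·P0 via (37.59,58.445): [(33.6153, 0) (84, 0) (84, 92) (39.872, 92)]  |A|=4347.5838
3. ⊥bis P4·P1 via (55.615,45.57): [(36.0154, 35.2916) (84, 60.4557) (84, 92) (39.872, 92)]  |A|=2008.0364
4. ⊥bis P4·P2 via (41.56,58.335): [(39.6862, 37.2166) (84, 60.4557) (84, 92) (44.5471, 92)]  |A|=1779.6071
5. ⊥bis P4·P3 via (45.945,47.11): [(40.7109, 48.7661) (53.8076, 44.6222) (84, 60.4557) (84, 92) (44.5471, 92)]  |A|=1701.8536
6. canonical 5-gon: [(40.7109, 48.7661) (53.8076, 44.6222) (84, 60.4557) (84, 92) (44.5471, 92)]
7. shoelace: 1701.8536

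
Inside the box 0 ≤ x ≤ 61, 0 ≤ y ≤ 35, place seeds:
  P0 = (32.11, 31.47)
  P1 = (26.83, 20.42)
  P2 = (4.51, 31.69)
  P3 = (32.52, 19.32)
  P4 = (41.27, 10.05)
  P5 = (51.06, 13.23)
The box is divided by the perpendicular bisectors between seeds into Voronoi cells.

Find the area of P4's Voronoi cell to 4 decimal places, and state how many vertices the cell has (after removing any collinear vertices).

Area of P4's cell: 291.0316 (4 vertices)

1. box [0,61]×[0,35]: [(0, 0) (61, 0) (61, 35) (0, 35)]
2. ⊥bis P4·P0 via (36.69,20.76): [(0, 5.07) (0, 0) (61, 0) (61, 31.1559)]  |A|=1104.8883
3. ⊥bis P4·P1 via (34.05,15.235): [(38.6062, 21.5795) (23.1091, 0) (61, 0) (61, 31.1559)]  |A|=757.6814
4. ⊥bis P4·P2 via (22.89,20.87): [(38.6062, 21.5795) (23.1091, 0) (61, 0) (61, 31.1559)]  |A|=757.6814
5. ⊥bis P4·P3 via (36.895,14.685): [(48.832, 25.9524) (26.8373, 5.1915) (23.1091, 0) (61, 0) (61, 31.1559)]  |A|=699.6242
6. ⊥bis P4·P5 via (46.165,11.64): [(43.2328, 20.6672) (26.8373, 5.1915) (23.1091, 0) (49.9459, 0)]  |A|=291.0316
7. canonical 4-gon: [(43.2328, 20.6672) (26.8373, 5.1915) (23.1091, 0) (49.9459, 0)]
8. shoelace: 291.0316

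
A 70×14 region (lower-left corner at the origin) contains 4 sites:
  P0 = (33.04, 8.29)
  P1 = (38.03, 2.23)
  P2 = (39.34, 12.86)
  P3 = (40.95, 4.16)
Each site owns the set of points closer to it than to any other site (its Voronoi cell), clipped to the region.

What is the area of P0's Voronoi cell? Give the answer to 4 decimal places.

1. box [0,70]×[0,14]: [(0, 0) (70, 0) (70, 14) (0, 14)]
2. ⊥bis P0·P1 via (35.535,5.26): [(0, 0) (29.1471, 0) (46.1491, 14) (0, 14)]  |A|=527.0735
3. ⊥bis P0·P2 via (36.19,10.575): [(0, 0) (29.1471, 0) (38.3588, 7.5852) (33.7055, 14) (0, 14)]  |A|=487.1619
4. ⊥bis P0·P3 via (36.995,6.225): [(0, 0) (29.1471, 0) (37.2123, 6.6411) (37.9787, 8.1091) (33.7055, 14) (0, 14)]  |A|=486.6822
5. canonical 6-gon: [(0, 0) (29.1471, 0) (37.2123, 6.6411) (37.9787, 8.1091) (33.7055, 14) (0, 14)]
6. shoelace: 486.6822

Area of P0's cell: 486.6822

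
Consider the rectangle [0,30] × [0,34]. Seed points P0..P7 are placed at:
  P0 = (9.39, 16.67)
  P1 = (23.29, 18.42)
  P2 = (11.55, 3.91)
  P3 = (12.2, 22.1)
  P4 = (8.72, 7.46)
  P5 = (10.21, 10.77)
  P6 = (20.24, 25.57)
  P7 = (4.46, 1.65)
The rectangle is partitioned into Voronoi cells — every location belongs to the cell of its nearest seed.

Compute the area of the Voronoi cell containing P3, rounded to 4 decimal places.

Area of P3's cell: 198.3643

1. box [0,30]×[0,34]: [(0, 0) (30, 0) (30, 34) (0, 34)]
2. ⊥bis P3·P0 via (10.795,19.385): [(0, 24.9714) (30, 9.4465) (30, 34) (0, 34)]  |A|=503.732
3. ⊥bis P3·P1 via (17.745,20.26): [(0, 24.9714) (16.4786, 16.4437) (22.3044, 34) (0, 34)]  |A|=270.1804
4. ⊥bis P3·P2 via (11.875,13.005): [(0, 24.9714) (16.4786, 16.4437) (22.3044, 34) (0, 34)]  |A|=270.1804
5. ⊥bis P3·P4 via (10.46,14.78): [(0, 24.9714) (16.4786, 16.4437) (22.3044, 34) (0, 34)]  |A|=270.1804
6. ⊥bis P3·P5 via (11.205,16.435): [(0, 24.9714) (16.4786, 16.4437) (22.3044, 34) (0, 34)]  |A|=270.1804
7. ⊥bis P3·P6 via (16.22,23.835): [(0, 24.9714) (16.4786, 16.4437) (17.7528, 20.2835) (11.8329, 34) (0, 34)]  |A|=198.3643
8. ⊥bis P3·P7 via (8.33,11.875): [(0, 24.9714) (16.4786, 16.4437) (17.7528, 20.2835) (11.8329, 34) (0, 34)]  |A|=198.3643
9. canonical 5-gon: [(0, 24.9714) (16.4786, 16.4437) (17.7528, 20.2835) (11.8329, 34) (0, 34)]
10. shoelace: 198.3643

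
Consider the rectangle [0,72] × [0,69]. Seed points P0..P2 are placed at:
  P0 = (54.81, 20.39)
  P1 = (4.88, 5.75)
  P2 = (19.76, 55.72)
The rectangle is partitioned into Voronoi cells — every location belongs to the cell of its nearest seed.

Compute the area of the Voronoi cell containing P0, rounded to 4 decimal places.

1. box [0,72]×[0,69]: [(0, 0) (72, 0) (72, 69) (0, 69)]
2. ⊥bis P0·P1 via (29.845,13.07): [(33.6773, 0) (72, 0) (72, 69) (13.4457, 69)]  |A|=3342.2566
3. ⊥bis P0·P2 via (37.285,38.055): [(25.8465, 26.7071) (33.6773, 0) (72, 0) (72, 69) (68.4772, 69)]  |A|=2178.5366
4. canonical 5-gon: [(25.8465, 26.7071) (33.6773, 0) (72, 0) (72, 69) (68.4772, 69)]
5. shoelace: 2178.5366

Area of P0's cell: 2178.5366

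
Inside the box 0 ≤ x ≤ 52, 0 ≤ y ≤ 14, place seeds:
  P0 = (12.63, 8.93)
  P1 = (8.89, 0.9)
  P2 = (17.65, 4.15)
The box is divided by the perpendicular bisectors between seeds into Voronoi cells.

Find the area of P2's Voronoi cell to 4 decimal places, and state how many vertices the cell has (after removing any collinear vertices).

1. box [0,52]×[0,14]: [(0, 0) (52, 0) (52, 14) (0, 14)]
2. ⊥bis P2·P0 via (15.14,6.54): [(8.9127, 0) (52, 0) (52, 14) (22.2433, 14)]  |A|=509.9079
3. ⊥bis P2·P1 via (13.27,2.525): [(12.7224, 4.001) (14.2068, 0) (52, 0) (52, 14) (22.2433, 14)]  |A|=499.317
4. canonical 5-gon: [(12.7224, 4.001) (14.2068, 0) (52, 0) (52, 14) (22.2433, 14)]
5. shoelace: 499.317

Area of P2's cell: 499.3170 (5 vertices)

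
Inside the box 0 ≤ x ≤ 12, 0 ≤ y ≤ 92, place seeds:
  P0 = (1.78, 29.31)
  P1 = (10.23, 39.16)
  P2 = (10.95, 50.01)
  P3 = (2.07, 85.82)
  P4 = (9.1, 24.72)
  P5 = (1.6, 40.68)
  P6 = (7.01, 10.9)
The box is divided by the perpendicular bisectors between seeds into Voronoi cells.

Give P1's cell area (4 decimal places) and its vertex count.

1. box [0,12]×[0,92]: [(0, 0) (12, 0) (12, 92) (0, 92)]
2. ⊥bis P1·P0 via (6.005,34.235): [(0, 39.3865) (12, 29.0921) (12, 92) (0, 92)]  |A|=693.1285
3. ⊥bis P1·P2 via (10.59,44.585): [(0, 45.2877) (0, 39.3865) (12, 29.0921) (12, 44.4914)]  |A|=127.8036
4. ⊥bis P1·P3 via (6.15,62.49): [(0, 45.2877) (0, 39.3865) (12, 29.0921) (12, 44.4914)]  |A|=127.8036
5. ⊥bis P1·P4 via (9.665,31.94): [(0, 45.2877) (0, 39.3865) (8.5814, 32.0248) (12, 31.7573) (12, 44.4914)]  |A|=123.248
6. ⊥bis P1·P5 via (5.915,39.92): [(6.7812, 44.8378) (5.0569, 35.0483) (8.5814, 32.0248) (12, 31.7573) (12, 44.4914)]  |A|=74.747
7. ⊥bis P1·P6 via (8.62,25.03): [(6.7812, 44.8378) (5.0569, 35.0483) (8.5814, 32.0248) (12, 31.7573) (12, 44.4914)]  |A|=74.747
8. canonical 5-gon: [(6.7812, 44.8378) (5.0569, 35.0483) (8.5814, 32.0248) (12, 31.7573) (12, 44.4914)]
9. shoelace: 74.747

Area of P1's cell: 74.7470 (5 vertices)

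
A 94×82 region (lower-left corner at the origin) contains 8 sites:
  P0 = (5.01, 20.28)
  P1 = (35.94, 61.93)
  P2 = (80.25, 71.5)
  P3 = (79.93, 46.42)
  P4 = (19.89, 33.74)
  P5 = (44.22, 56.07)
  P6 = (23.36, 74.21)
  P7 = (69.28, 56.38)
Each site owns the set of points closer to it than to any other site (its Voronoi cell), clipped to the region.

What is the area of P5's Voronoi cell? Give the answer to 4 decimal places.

1. box [0,94]×[0,82]: [(0, 0) (94, 0) (94, 82) (0, 82)]
2. ⊥bis P5·P0 via (24.615,38.175): [(0, 65.1421) (59.4603, 0) (94, 0) (94, 82) (0, 82)]  |A|=5771.315
3. ⊥bis P5·P1 via (40.08,59): [(25.0242, 37.7267) (59.4603, 0) (94, 0) (94, 82) (56.3578, 82)]  |A|=4312.8141
4. ⊥bis P5·P2 via (62.235,63.785): [(55.1595, 80.3068) (25.0242, 37.7267) (59.4603, 0) (89.5512, 0)]  |A|=2509.8499
5. ⊥bis P5·P3 via (62.075,51.245): [(64.2146, 59.1626) (55.1595, 80.3068) (25.0242, 37.7267) (50.7929, 9.4956)]  |A|=1340.7589
6. ⊥bis P5·P4 via (32.055,44.905): [(53.923, 21.0784) (64.2146, 59.1626) (55.1595, 80.3068) (30.9537, 46.1049)]  |A|=976.9209
7. ⊥bis P5·P6 via (33.79,65.14): [(53.923, 21.0784) (64.2146, 59.1626) (55.1595, 80.3068) (30.9537, 46.1049)]  |A|=976.9209
8. ⊥bis P5·P7 via (56.75,56.225): [(53.923, 21.0784) (57.042, 32.6203) (56.4905, 77.1986) (55.1595, 80.3068) (30.9537, 46.1049)]  |A|=809.7316
9. canonical 5-gon: [(53.923, 21.0784) (57.042, 32.6203) (56.4905, 77.1986) (55.1595, 80.3068) (30.9537, 46.1049)]
10. shoelace: 809.7316

Area of P5's cell: 809.7316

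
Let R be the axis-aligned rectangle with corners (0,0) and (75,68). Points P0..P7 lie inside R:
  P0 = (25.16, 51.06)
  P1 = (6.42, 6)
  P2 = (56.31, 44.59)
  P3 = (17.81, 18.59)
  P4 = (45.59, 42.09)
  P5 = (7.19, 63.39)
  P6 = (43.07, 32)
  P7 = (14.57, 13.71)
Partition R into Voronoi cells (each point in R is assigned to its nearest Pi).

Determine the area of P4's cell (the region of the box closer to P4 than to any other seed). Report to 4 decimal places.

1. box [0,75]×[0,68]: [(0, 0) (75, 0) (75, 68) (0, 68)]
2. ⊥bis P4·P0 via (35.375,46.575): [(14.9258, 0) (75, 0) (75, 68) (44.7819, 68)]  |A|=3069.9404
3. ⊥bis P4·P1 via (26.005,24.045): [(25.6515, 24.4287) (48.1593, 0) (75, 0) (75, 68) (44.7819, 68)]  |A|=2664.014
4. ⊥bis P4·P2 via (50.95,43.34): [(25.6515, 24.4287) (48.1593, 0) (61.0573, 0) (45.1991, 68) (44.7819, 68)]  |A|=1176.7297
5. ⊥bis P4·P3 via (31.7,30.34): [(29.4267, 33.0273) (57.3656, 0) (61.0573, 0) (45.1991, 68) (44.7819, 68)]  |A|=881.8201
6. ⊥bis P4·P5 via (26.39,52.74): [(29.4267, 33.0273) (57.3656, 0) (61.0573, 0) (45.1991, 68) (44.7819, 68)]  |A|=881.8201
7. ⊥bis P4·P6 via (44.33,37.045): [(32.4892, 40.0023) (52.9183, 34.9001) (45.1991, 68) (44.7819, 68)]  |A|=324.2487
8. ⊥bis P4·P7 via (30.08,27.9): [(32.4892, 40.0023) (52.9183, 34.9001) (45.1991, 68) (44.7819, 68)]  |A|=324.2487
9. canonical 4-gon: [(32.4892, 40.0023) (52.9183, 34.9001) (45.1991, 68) (44.7819, 68)]
10. shoelace: 324.2487

Area of P4's cell: 324.2487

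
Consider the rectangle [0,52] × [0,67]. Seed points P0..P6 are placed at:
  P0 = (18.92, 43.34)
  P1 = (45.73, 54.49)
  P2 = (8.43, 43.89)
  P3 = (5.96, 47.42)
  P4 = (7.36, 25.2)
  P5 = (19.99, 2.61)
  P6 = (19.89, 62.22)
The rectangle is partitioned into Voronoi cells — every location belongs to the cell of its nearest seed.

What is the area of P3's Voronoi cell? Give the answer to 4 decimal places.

1. box [0,52]×[0,67]: [(0, 0) (52, 0) (52, 67) (0, 67)]
2. ⊥bis P3·P0 via (12.44,45.38): [(0, 5.8647) (19.2463, 67) (0, 67)]  |A|=588.314
3. ⊥bis P3·P1 via (25.845,50.955): [(0, 5.8647) (19.2463, 67) (0, 67)]  |A|=588.314
4. ⊥bis P3·P2 via (7.195,45.655): [(0, 40.6205) (14.0328, 50.4395) (19.2463, 67) (0, 67)]  |A|=344.4529
5. ⊥bis P3·P4 via (6.66,36.31): [(0, 40.6205) (14.0328, 50.4395) (19.2463, 67) (0, 67)]  |A|=344.4529
6. ⊥bis P3·P5 via (12.975,25.015): [(0, 40.6205) (14.0328, 50.4395) (19.2463, 67) (0, 67)]  |A|=344.4529
7. ⊥bis P3·P6 via (12.925,54.82): [(0, 66.9852) (0, 40.6205) (14.0328, 50.4395) (14.8434, 53.0144)]  |A|=209.7573
8. canonical 4-gon: [(0, 66.9852) (0, 40.6205) (14.0328, 50.4395) (14.8434, 53.0144)]
9. shoelace: 209.7573

Area of P3's cell: 209.7573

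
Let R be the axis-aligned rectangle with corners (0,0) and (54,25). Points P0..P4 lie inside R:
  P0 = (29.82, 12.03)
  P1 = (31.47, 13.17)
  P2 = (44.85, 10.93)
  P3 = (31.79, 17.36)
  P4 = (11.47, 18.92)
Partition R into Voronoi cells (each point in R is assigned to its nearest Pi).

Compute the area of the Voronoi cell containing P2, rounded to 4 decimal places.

1. box [0,54]×[0,25]: [(0, 0) (54, 0) (54, 25) (0, 25)]
2. ⊥bis P2·P0 via (37.335,11.48): [(36.4948, 0) (54, 0) (54, 25) (38.3245, 25)]  |A|=414.7587
3. ⊥bis P2·P1 via (38.16,12.05): [(36.7683, 3.7373) (36.4948, 0) (54, 0) (54, 25) (40.328, 25)]  |A|=393.4585
4. ⊥bis P2·P3 via (38.32,14.145): [(38.609, 14.732) (36.7683, 3.7373) (36.4948, 0) (54, 0) (54, 25) (43.6644, 25)]  |A|=376.3296
5. ⊥bis P2·P4 via (28.16,14.925): [(38.609, 14.732) (36.7683, 3.7373) (36.4948, 0) (54, 0) (54, 25) (43.6644, 25)]  |A|=376.3296
6. canonical 6-gon: [(38.609, 14.732) (36.7683, 3.7373) (36.4948, 0) (54, 0) (54, 25) (43.6644, 25)]
7. shoelace: 376.3296

Area of P2's cell: 376.3296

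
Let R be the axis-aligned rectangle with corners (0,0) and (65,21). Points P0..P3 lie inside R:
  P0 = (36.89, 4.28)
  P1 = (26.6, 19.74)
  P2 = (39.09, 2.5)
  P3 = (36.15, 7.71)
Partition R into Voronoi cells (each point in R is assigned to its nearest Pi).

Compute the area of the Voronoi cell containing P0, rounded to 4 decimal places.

1. box [0,65]×[0,21]: [(0, 0) (65, 0) (65, 21) (0, 21)]
2. ⊥bis P0·P1 via (31.745,12.01): [(13.7008, 0) (65, 0) (65, 21) (45.2518, 21)]  |A|=745.997
3. ⊥bis P0·P2 via (37.99,3.39): [(13.7008, 0) (35.2472, 0) (52.2381, 21) (45.2518, 21)]  |A|=299.5924
4. ⊥bis P0·P3 via (36.52,5.995): [(16.0837, 1.586) (13.7008, 0) (35.2472, 0) (40.8543, 6.9301)]  |A|=87.935
5. canonical 4-gon: [(16.0837, 1.586) (13.7008, 0) (35.2472, 0) (40.8543, 6.9301)]
6. shoelace: 87.935

Area of P0's cell: 87.9350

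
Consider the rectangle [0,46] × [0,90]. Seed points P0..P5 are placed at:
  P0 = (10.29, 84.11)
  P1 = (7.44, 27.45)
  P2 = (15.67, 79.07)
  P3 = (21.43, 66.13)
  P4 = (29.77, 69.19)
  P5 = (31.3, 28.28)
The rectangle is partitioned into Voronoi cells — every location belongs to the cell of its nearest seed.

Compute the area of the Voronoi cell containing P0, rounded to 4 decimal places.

Area of P0's cell: 232.2140

1. box [0,46]×[0,90]: [(0, 0) (46, 0) (46, 90) (0, 90)]
2. ⊥bis P0·P1 via (8.865,55.78): [(0, 56.2259) (46, 53.9121) (46, 90) (0, 90)]  |A|=1606.8256
3. ⊥bis P0·P2 via (12.98,81.59): [(0, 67.7344) (20.8585, 90) (0, 90)]  |A|=232.214
4. ⊥bis P0·P3 via (15.86,75.12): [(0, 67.7344) (20.8585, 90) (0, 90)]  |A|=232.214
5. ⊥bis P0·P4 via (20.03,76.65): [(0, 67.7344) (20.8585, 90) (0, 90)]  |A|=232.214
6. ⊥bis P0·P5 via (20.795,56.195): [(0, 67.7344) (20.8585, 90) (0, 90)]  |A|=232.214
7. canonical 3-gon: [(0, 67.7344) (20.8585, 90) (0, 90)]
8. shoelace: 232.214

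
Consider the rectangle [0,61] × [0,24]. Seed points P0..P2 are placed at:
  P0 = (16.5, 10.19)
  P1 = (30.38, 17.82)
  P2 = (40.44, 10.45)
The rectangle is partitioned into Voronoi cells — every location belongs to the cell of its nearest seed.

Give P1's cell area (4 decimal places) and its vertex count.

1. box [0,61]×[0,24]: [(0, 0) (61, 0) (61, 24) (0, 24)]
2. ⊥bis P1·P0 via (23.44,14.005): [(31.1387, 0) (61, 0) (61, 24) (17.9456, 24)]  |A|=874.9879
3. ⊥bis P1·P2 via (35.41,14.135): [(28.5306, 4.7446) (42.6371, 24) (17.9456, 24)]  |A|=237.7225
4. canonical 3-gon: [(28.5306, 4.7446) (42.6371, 24) (17.9456, 24)]
5. shoelace: 237.7225

Area of P1's cell: 237.7225 (3 vertices)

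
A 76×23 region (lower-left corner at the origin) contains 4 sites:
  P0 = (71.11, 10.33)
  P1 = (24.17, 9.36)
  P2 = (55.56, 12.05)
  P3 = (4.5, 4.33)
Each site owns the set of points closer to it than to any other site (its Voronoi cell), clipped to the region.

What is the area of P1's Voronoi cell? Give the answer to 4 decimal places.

Area of P1's cell: 613.0016

1. box [0,76]×[0,23]: [(0, 0) (76, 0) (76, 23) (0, 23)]
2. ⊥bis P1·P0 via (47.64,9.845): [(0, 0) (47.8434, 0) (47.3682, 23) (0, 23)]  |A|=1094.9334
3. ⊥bis P1·P2 via (39.865,10.705): [(0, 0) (40.7824, 0) (38.8114, 23) (0, 23)]  |A|=915.328
4. ⊥bis P1·P3 via (14.335,6.845): [(16.0854, 0) (40.7824, 0) (38.8114, 23) (10.2039, 23)]  |A|=613.0016
5. canonical 4-gon: [(16.0854, 0) (40.7824, 0) (38.8114, 23) (10.2039, 23)]
6. shoelace: 613.0016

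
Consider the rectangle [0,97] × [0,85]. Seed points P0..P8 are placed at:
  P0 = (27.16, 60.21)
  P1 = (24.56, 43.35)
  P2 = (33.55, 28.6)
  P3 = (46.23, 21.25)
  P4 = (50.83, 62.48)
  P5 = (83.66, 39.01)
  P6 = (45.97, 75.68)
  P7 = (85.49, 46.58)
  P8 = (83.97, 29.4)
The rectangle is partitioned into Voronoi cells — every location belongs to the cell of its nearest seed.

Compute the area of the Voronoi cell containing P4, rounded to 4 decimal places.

1. box [0,97]×[0,85]: [(0, 0) (97, 0) (97, 85) (0, 85)]
2. ⊥bis P4·P0 via (38.995,61.345): [(44.8781, 0) (97, 0) (97, 85) (36.7264, 85)]  |A|=4776.8068
3. ⊥bis P4·P1 via (37.695,52.915): [(40.1232, 49.5804) (76.2281, 0) (97, 0) (97, 85) (36.7264, 85)]  |A|=3999.634
4. ⊥bis P4·P2 via (42.19,45.54): [(40.1232, 49.5804) (43.5828, 44.8296) (97, 17.585) (97, 85) (36.7264, 85)]  |A|=3064.3663
5. ⊥bis P4·P3 via (48.53,41.865): [(40.1232, 49.5804) (43.5828, 44.8296) (49.6377, 41.7414) (97, 36.4572) (97, 85) (36.7264, 85)]  |A|=2617.4489
6. ⊥bis P4·P5 via (67.245,50.745): [(40.1232, 49.5804) (43.5828, 44.8296) (49.6377, 41.7414) (59.9832, 40.5872) (91.7337, 85) (36.7264, 85)]  |A|=1602.0555
7. ⊥bis P4·P6 via (48.4,69.08): [(38.5993, 65.4715) (40.1232, 49.5804) (43.5828, 44.8296) (49.6377, 41.7414) (59.9832, 40.5872) (91.7337, 85) (91.6395, 85)]  |A|=1065.8718
8. ⊥bis P4·P7 via (68.16,54.53): [(80.2069, 80.7907) (38.5993, 65.4715) (40.1232, 49.5804) (43.5828, 44.8296) (49.6377, 41.7414) (59.9832, 40.5872) (64.9527, 47.5386)]  |A|=906.132
9. ⊥bis P4·P8 via (67.4,45.94): [(80.2069, 80.7907) (38.5993, 65.4715) (40.1232, 49.5804) (43.5828, 44.8296) (49.6377, 41.7414) (59.9832, 40.5872) (64.9527, 47.5386)]  |A|=906.132
10. canonical 7-gon: [(80.2069, 80.7907) (38.5993, 65.4715) (40.1232, 49.5804) (43.5828, 44.8296) (49.6377, 41.7414) (59.9832, 40.5872) (64.9527, 47.5386)]
11. shoelace: 906.132

Area of P4's cell: 906.1320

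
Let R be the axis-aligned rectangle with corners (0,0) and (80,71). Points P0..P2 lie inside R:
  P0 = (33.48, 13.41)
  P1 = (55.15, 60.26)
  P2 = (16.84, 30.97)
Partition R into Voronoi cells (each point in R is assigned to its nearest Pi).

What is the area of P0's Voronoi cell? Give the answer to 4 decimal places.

Area of P0's cell: 1874.2986

1. box [0,80]×[0,71]: [(0, 0) (80, 0) (80, 71) (0, 71)]
2. ⊥bis P0·P1 via (44.315,36.835): [(0, 57.3325) (0, 0) (80, 0) (80, 20.3293)]  |A|=3106.4688
3. ⊥bis P0·P2 via (25.16,22.19): [(41.8284, 37.9851) (1.7431, 0) (80, 0) (80, 20.3293)]  |A|=1874.2986
4. canonical 4-gon: [(41.8284, 37.9851) (1.7431, 0) (80, 0) (80, 20.3293)]
5. shoelace: 1874.2986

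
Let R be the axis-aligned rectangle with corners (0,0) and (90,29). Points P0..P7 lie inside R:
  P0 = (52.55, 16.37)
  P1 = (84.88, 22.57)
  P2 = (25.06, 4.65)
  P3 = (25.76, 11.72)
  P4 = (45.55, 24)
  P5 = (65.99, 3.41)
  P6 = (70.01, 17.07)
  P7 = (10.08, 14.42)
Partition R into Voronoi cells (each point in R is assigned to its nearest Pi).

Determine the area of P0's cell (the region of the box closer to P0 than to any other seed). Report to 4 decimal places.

1. box [0,90]×[0,29]: [(0, 0) (90, 0) (90, 29) (0, 29)]
2. ⊥bis P0·P1 via (68.715,19.47): [(0, 0) (72.4488, 0) (66.8874, 29) (0, 29)]  |A|=2020.3751
3. ⊥bis P0·P2 via (38.805,10.51): [(43.2858, 0) (72.4488, 0) (66.8874, 29) (30.922, 29)]  |A|=944.3616
4. ⊥bis P0·P3 via (39.155,14.045): [(40.4303, 6.6978) (43.2858, 0) (72.4488, 0) (66.8874, 29) (36.5592, 29)]  |A|=881.5008
5. ⊥bis P0·P4 via (49.05,20.185): [(39.5949, 11.5106) (40.4303, 6.6978) (43.2858, 0) (72.4488, 0) (66.8874, 29) (58.6583, 29)]  |A|=688.2506
6. ⊥bis P0·P5 via (59.27,9.89): [(39.5949, 11.5106) (40.4303, 6.6978) (43.2858, 0) (49.7332, 0) (68.6806, 19.6492) (66.8874, 29) (58.6583, 29)]  |A|=465.0792
7. ⊥bis P0·P6 via (61.28,16.72): [(39.5949, 11.5106) (40.4303, 6.6978) (43.2858, 0) (49.7332, 0) (61.4627, 12.1639) (60.7877, 29) (58.6583, 29)]  |A|=373.2728
8. ⊥bis P0·P7 via (31.315,15.395): [(39.5949, 11.5106) (40.4303, 6.6978) (43.2858, 0) (49.7332, 0) (61.4627, 12.1639) (60.7877, 29) (58.6583, 29)]  |A|=373.2728
9. canonical 7-gon: [(39.5949, 11.5106) (40.4303, 6.6978) (43.2858, 0) (49.7332, 0) (61.4627, 12.1639) (60.7877, 29) (58.6583, 29)]
10. shoelace: 373.2728

Area of P0's cell: 373.2728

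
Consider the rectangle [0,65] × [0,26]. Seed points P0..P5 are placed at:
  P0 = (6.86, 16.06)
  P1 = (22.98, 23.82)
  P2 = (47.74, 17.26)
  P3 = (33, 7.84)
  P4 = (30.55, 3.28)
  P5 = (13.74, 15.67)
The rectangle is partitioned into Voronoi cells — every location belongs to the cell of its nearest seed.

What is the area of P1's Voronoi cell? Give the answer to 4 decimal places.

Area of P1's cell: 178.0059

1. box [0,65]×[0,26]: [(0, 0) (65, 0) (65, 26) (0, 26)]
2. ⊥bis P1·P0 via (14.92,19.94): [(24.5189, 0) (65, 0) (65, 26) (12.0028, 26)]  |A|=1215.2181
3. ⊥bis P1·P2 via (35.36,20.54): [(24.5189, 0) (29.9181, 0) (36.8066, 26) (12.0028, 26)]  |A|=392.6385
4. ⊥bis P1·P3 via (27.99,15.83): [(19.4702, 10.4878) (35.3318, 20.4336) (36.8066, 26) (12.0028, 26)]  |A|=229.1933
5. ⊥bis P1·P4 via (26.765,13.55): [(19.3174, 10.8052) (20.916, 11.3943) (35.3318, 20.4336) (36.8066, 26) (12.0028, 26)]  |A|=228.8946
6. ⊥bis P1·P5 via (18.36,19.745): [(24.0128, 13.3362) (35.3318, 20.4336) (36.8066, 26) (12.8429, 26)]  |A|=178.0059
7. canonical 4-gon: [(24.0128, 13.3362) (35.3318, 20.4336) (36.8066, 26) (12.8429, 26)]
8. shoelace: 178.0059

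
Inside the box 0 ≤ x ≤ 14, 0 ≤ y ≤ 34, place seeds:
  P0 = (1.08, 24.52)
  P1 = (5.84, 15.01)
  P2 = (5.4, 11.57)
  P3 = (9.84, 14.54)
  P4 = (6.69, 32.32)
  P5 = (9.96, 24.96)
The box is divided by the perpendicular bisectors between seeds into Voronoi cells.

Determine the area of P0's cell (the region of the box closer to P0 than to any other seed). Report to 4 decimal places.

Area of P0's cell: 54.3910

1. box [0,14]×[0,34]: [(0, 0) (14, 0) (14, 34) (0, 34)]
2. ⊥bis P0·P1 via (3.46,19.765): [(0, 18.0332) (14, 25.0405) (14, 34) (0, 34)]  |A|=174.4839
3. ⊥bis P0·P2 via (3.24,18.045): [(0, 18.0332) (14, 25.0405) (14, 34) (0, 34)]  |A|=174.4839
4. ⊥bis P0·P3 via (5.46,19.53): [(0, 18.0332) (8.7367, 22.4061) (14, 27.026) (14, 34) (0, 34)]  |A|=169.2588
5. ⊥bis P0·P4 via (3.885,28.42): [(0, 31.2142) (0, 18.0332) (8.7367, 22.4061) (10.3174, 23.7936)]  |A|=70.6019
6. ⊥bis P0·P5 via (5.52,24.74): [(5.3913, 27.3366) (0, 31.2142) (0, 18.0332) (5.7107, 20.8915)]  |A|=54.391
7. canonical 4-gon: [(5.3913, 27.3366) (0, 31.2142) (0, 18.0332) (5.7107, 20.8915)]
8. shoelace: 54.391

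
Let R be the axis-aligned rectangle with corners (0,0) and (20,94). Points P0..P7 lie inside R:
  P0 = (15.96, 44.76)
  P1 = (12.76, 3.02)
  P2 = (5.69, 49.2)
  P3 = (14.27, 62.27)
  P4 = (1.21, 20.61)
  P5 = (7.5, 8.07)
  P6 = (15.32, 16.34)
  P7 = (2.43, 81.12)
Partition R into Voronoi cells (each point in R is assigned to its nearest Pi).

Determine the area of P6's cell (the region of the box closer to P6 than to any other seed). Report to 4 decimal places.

1. box [0,20]×[0,94]: [(0, 0) (20, 0) (20, 94) (0, 94)]
2. ⊥bis P6·P0 via (15.64,30.55): [(0, 30.9022) (0, 0) (20, 0) (20, 30.4518)]  |A|=613.5402
3. ⊥bis P6·P1 via (14.04,9.68): [(0, 30.9022) (0, 12.3784) (20, 8.5345) (20, 30.4518)]  |A|=404.4111
4. ⊥bis P6·P2 via (10.505,32.77): [(3.8368, 30.8158) (0, 29.6914) (0, 12.3784) (20, 8.5345) (20, 30.4518)]  |A|=402.0882
5. ⊥bis P6·P3 via (14.795,39.305): [(3.8368, 30.8158) (0, 29.6914) (0, 12.3784) (20, 8.5345) (20, 30.4518)]  |A|=402.0882
6. ⊥bis P6·P4 via (8.265,18.475): [(11.9443, 30.6332) (6.0672, 11.2123) (20, 8.5345) (20, 30.4518)]  |A|=231.4422
7. ⊥bis P6·P5 via (11.41,12.205): [(11.9443, 30.6332) (7.4894, 15.9122) (14.0906, 9.6703) (20, 8.5345) (20, 30.4518)]  |A|=211.4909
8. ⊥bis P6·P7 via (8.875,48.73): [(11.9443, 30.6332) (7.4894, 15.9122) (14.0906, 9.6703) (20, 8.5345) (20, 30.4518)]  |A|=211.4909
9. canonical 5-gon: [(11.9443, 30.6332) (7.4894, 15.9122) (14.0906, 9.6703) (20, 8.5345) (20, 30.4518)]
10. shoelace: 211.4909

Area of P6's cell: 211.4909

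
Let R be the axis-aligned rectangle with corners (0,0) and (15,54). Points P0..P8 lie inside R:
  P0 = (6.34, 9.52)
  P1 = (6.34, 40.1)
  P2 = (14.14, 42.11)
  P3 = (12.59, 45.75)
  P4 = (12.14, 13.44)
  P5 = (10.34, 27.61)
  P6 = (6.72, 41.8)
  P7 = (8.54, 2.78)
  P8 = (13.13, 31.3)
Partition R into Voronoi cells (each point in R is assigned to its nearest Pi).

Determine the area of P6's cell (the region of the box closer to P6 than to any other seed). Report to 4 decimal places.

1. box [0,15]×[0,54]: [(0, 0) (15, 0) (15, 54) (0, 54)]
2. ⊥bis P6·P0 via (6.53,25.66): [(0, 25.7369) (15, 25.5603) (15, 54) (0, 54)]  |A|=425.2713
3. ⊥bis P6·P1 via (6.53,40.95): [(0, 42.4096) (15, 39.0567) (15, 54) (0, 54)]  |A|=199.0024
4. ⊥bis P6·P2 via (10.43,41.955): [(0, 42.4096) (10.5091, 40.0605) (9.9268, 54) (0, 54)]  |A|=130.0893
5. ⊥bis P6·P3 via (9.655,43.775): [(0, 42.4096) (10.5091, 40.0605) (10.4002, 42.6675) (2.7745, 54) (0, 54)]  |A|=89.5626
6. ⊥bis P6·P4 via (9.43,27.62): [(0, 42.4096) (10.5091, 40.0605) (10.4002, 42.6675) (2.7745, 54) (0, 54)]  |A|=89.5626
7. ⊥bis P6·P5 via (8.53,34.705): [(0, 42.4096) (10.5091, 40.0605) (10.4002, 42.6675) (2.7745, 54) (0, 54)]  |A|=89.5626
8. ⊥bis P6·P7 via (7.63,22.29): [(0, 42.4096) (10.5091, 40.0605) (10.4002, 42.6675) (2.7745, 54) (0, 54)]  |A|=89.5626
9. ⊥bis P6·P8 via (9.925,36.55): [(0, 42.4096) (10.5091, 40.0605) (10.4002, 42.6675) (2.7745, 54) (0, 54)]  |A|=89.5626
10. canonical 5-gon: [(0, 42.4096) (10.5091, 40.0605) (10.4002, 42.6675) (2.7745, 54) (0, 54)]
11. shoelace: 89.5626

Area of P6's cell: 89.5626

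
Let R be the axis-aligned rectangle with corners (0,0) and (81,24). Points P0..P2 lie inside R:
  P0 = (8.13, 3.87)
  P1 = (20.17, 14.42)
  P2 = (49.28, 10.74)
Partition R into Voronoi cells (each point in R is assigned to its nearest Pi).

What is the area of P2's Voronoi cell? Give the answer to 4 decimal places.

1. box [0,81]×[0,24]: [(0, 0) (81, 0) (81, 24) (0, 24)]
2. ⊥bis P2·P0 via (28.705,7.305): [(29.9246, 0) (81, 0) (81, 24) (25.9178, 24)]  |A|=1273.8919
3. ⊥bis P2·P1 via (34.725,12.58): [(33.1347, 0) (81, 0) (81, 24) (36.1687, 24)]  |A|=1112.3597
4. canonical 4-gon: [(33.1347, 0) (81, 0) (81, 24) (36.1687, 24)]
5. shoelace: 1112.3597

Area of P2's cell: 1112.3597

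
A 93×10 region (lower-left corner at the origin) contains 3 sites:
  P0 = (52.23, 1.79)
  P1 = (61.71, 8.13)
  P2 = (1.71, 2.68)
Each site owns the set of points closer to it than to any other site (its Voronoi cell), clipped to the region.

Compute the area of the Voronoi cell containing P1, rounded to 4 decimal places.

1. box [0,93]×[0,10]: [(0, 0) (93, 0) (93, 10) (0, 10)]
2. ⊥bis P1·P0 via (56.97,4.96): [(60.2871, 0) (93, 0) (93, 10) (53.5994, 10)]  |A|=360.5675
3. ⊥bis P1·P2 via (31.71,5.405): [(60.2871, 0) (93, 0) (93, 10) (53.5994, 10)]  |A|=360.5675
4. canonical 4-gon: [(60.2871, 0) (93, 0) (93, 10) (53.5994, 10)]
5. shoelace: 360.5675

Area of P1's cell: 360.5675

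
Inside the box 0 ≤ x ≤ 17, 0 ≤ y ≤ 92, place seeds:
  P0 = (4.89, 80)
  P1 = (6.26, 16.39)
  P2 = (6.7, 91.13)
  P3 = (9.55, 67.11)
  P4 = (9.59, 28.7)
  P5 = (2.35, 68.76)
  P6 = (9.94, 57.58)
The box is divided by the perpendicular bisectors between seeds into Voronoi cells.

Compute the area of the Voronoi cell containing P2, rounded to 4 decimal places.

1. box [0,17]×[0,92]: [(0, 0) (17, 0) (17, 92) (0, 92)]
2. ⊥bis P2·P0 via (5.795,85.565): [(0, 86.5074) (17, 83.7428) (17, 92) (0, 92)]  |A|=116.8732
3. ⊥bis P2·P1 via (6.48,53.76): [(0, 86.5074) (17, 83.7428) (17, 92) (0, 92)]  |A|=116.8732
4. ⊥bis P2·P3 via (8.125,79.12): [(0, 86.5074) (17, 83.7428) (17, 92) (0, 92)]  |A|=116.8732
5. ⊥bis P2·P4 via (8.145,59.915): [(0, 86.5074) (17, 83.7428) (17, 92) (0, 92)]  |A|=116.8732
6. ⊥bis P2·P5 via (4.525,79.945): [(0, 86.5074) (17, 83.7428) (17, 92) (0, 92)]  |A|=116.8732
7. ⊥bis P2·P6 via (8.32,74.355): [(0, 86.5074) (17, 83.7428) (17, 92) (0, 92)]  |A|=116.8732
8. canonical 4-gon: [(0, 86.5074) (17, 83.7428) (17, 92) (0, 92)]
9. shoelace: 116.8732

Area of P2's cell: 116.8732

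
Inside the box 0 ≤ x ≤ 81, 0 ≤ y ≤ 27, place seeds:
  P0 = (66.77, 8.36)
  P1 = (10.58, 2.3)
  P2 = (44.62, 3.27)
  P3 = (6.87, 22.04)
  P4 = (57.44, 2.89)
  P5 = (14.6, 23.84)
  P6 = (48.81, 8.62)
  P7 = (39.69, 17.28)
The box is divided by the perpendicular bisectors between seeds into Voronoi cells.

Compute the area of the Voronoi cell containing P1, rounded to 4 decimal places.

1. box [0,81]×[0,27]: [(0, 0) (81, 0) (81, 27) (0, 27)]
2. ⊥bis P1·P0 via (38.675,5.33): [(0, 0) (39.2498, 0) (36.3379, 27) (0, 27)]  |A|=1020.4347
3. ⊥bis P1·P2 via (27.6,2.785): [(0, 0) (27.6794, 0) (26.91, 27) (0, 27)]  |A|=736.956
4. ⊥bis P1·P3 via (8.725,12.17): [(0, 10.5302) (0, 0) (27.6794, 0) (27.2334, 15.6485)]  |A|=359.9575
5. ⊥bis P1·P4 via (34.01,2.595): [(0, 10.5302) (0, 0) (27.6794, 0) (27.2334, 15.6485)]  |A|=359.9575
6. ⊥bis P1·P5 via (12.59,13.07): [(13.0535, 12.9835) (0, 10.5302) (0, 0) (27.6794, 0) (27.3856, 10.3087)]  |A|=321.8953
7. ⊥bis P1·P6 via (29.695,5.46): [(13.0535, 12.9835) (0, 10.5302) (0, 0) (27.6794, 0) (27.3856, 10.3087)]  |A|=321.8953
8. ⊥bis P1·P7 via (25.135,9.79): [(24.6006, 10.8285) (13.0535, 12.9835) (0, 10.5302) (0, 0) (27.6794, 0) (27.5332, 5.1297)]  |A|=314.7219
9. canonical 6-gon: [(24.6006, 10.8285) (13.0535, 12.9835) (0, 10.5302) (0, 0) (27.6794, 0) (27.5332, 5.1297)]
10. shoelace: 314.7219

Area of P1's cell: 314.7219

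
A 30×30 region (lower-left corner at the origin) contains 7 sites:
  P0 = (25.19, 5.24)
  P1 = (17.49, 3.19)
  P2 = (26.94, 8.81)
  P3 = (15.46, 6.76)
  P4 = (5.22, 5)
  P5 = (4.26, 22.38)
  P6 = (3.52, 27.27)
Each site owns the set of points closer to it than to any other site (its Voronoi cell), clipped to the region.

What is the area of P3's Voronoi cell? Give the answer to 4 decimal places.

1. box [0,30]×[0,30]: [(0, 0) (30, 0) (30, 30) (0, 30)]
2. ⊥bis P3·P0 via (20.325,6): [(0, 0) (19.3877, 0) (24.0742, 30) (0, 30)]  |A|=651.9288
3. ⊥bis P3·P1 via (16.475,4.975): [(0, 0) (7.7259, 0) (20.5246, 7.2777) (24.0742, 30) (0, 30)]  |A|=609.4931
4. ⊥bis P3·P2 via (21.2,7.785): [(0, 0) (7.7259, 0) (20.5246, 7.2777) (20.882, 9.5657) (17.233, 30) (0, 30)]  |A|=539.5955
5. ⊥bis P3·P4 via (10.34,5.88): [(11.0279, 1.8776) (20.5246, 7.2777) (20.882, 9.5657) (17.233, 30) (6.1944, 30)]  |A|=279.8235
6. ⊥bis P3·P5 via (9.86,14.57): [(8.9576, 13.923) (11.0279, 1.8776) (20.5246, 7.2777) (20.882, 9.5657) (18.8387, 21.008)]  |A|=140.9753
7. ⊥bis P3·P6 via (9.49,17.015): [(8.9576, 13.923) (11.0279, 1.8776) (20.5246, 7.2777) (20.882, 9.5657) (18.8387, 21.008)]  |A|=140.9753
8. canonical 5-gon: [(8.9576, 13.923) (11.0279, 1.8776) (20.5246, 7.2777) (20.882, 9.5657) (18.8387, 21.008)]
9. shoelace: 140.9753

Area of P3's cell: 140.9753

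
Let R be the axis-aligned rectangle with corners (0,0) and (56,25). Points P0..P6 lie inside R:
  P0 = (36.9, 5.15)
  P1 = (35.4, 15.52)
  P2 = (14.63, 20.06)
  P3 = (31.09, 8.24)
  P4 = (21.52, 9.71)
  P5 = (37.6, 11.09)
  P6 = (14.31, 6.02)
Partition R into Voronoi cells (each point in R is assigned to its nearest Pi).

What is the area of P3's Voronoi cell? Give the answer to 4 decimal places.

1. box [0,56]×[0,25]: [(0, 0) (56, 0) (56, 25) (0, 25)]
2. ⊥bis P3·P0 via (33.995,6.695): [(0, 0) (30.4343, 0) (43.7304, 25) (0, 25)]  |A|=927.0585
3. ⊥bis P3·P1 via (33.245,11.88): [(0, 0) (30.4343, 0) (35.9126, 10.3007) (11.0841, 25) (0, 25)]  |A|=687.1192
4. ⊥bis P3·P2 via (22.86,14.15): [(12.6988, 0) (30.4343, 0) (35.9126, 10.3007) (24.8142, 16.8713)]  |A|=224.7694
5. ⊥bis P3·P4 via (26.305,8.975): [(24.9264, 0) (30.4343, 0) (35.9126, 10.3007) (27.2925, 15.4041)]  |A|=100.7976
6. ⊥bis P3·P5 via (34.345,9.665): [(24.9264, 0) (30.4343, 0) (34.9002, 8.3969) (33.4209, 11.7759) (27.2925, 15.4041)]  |A|=97.679
7. ⊥bis P3·P6 via (22.7,7.13): [(24.9264, 0) (30.4343, 0) (34.9002, 8.3969) (33.4209, 11.7759) (27.2925, 15.4041)]  |A|=97.679
8. canonical 5-gon: [(24.9264, 0) (30.4343, 0) (34.9002, 8.3969) (33.4209, 11.7759) (27.2925, 15.4041)]
9. shoelace: 97.679

Area of P3's cell: 97.6790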